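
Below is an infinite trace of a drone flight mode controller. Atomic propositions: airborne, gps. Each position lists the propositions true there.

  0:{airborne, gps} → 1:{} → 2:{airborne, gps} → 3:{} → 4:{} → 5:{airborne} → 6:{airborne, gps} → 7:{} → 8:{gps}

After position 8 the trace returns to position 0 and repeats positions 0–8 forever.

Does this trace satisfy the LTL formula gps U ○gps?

Walking from position 0: ○gps first holds at position 1, and gps holds at every earlier position along the way, so gps U ○gps holds.

Holds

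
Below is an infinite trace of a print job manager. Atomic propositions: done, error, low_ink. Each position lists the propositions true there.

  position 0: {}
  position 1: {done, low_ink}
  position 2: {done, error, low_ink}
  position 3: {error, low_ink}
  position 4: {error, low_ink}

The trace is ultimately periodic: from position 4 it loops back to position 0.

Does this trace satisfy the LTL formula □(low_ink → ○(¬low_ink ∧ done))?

low_ink → ○(¬low_ink ∧ done) must hold at every position from 0 onward. It fails at position 1, so □(low_ink → ○(¬low_ink ∧ done)) is false.
Positions where low_ink holds: 1, 2, 3, 4.
Check ○(¬low_ink ∧ done) at each: 1→fails, 2→fails, 3→fails, 4→fails.

Violated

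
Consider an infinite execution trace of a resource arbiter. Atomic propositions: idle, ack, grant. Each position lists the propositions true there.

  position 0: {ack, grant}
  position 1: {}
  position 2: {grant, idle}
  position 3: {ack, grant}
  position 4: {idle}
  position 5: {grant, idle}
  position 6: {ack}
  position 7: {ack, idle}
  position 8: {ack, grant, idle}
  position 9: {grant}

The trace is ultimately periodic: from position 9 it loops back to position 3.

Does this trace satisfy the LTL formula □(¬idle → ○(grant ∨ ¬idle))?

¬idle → ○(grant ∨ ¬idle) must hold at every position from 0 onward. It fails at position 3, so □(¬idle → ○(grant ∨ ¬idle)) is false.
Positions where ¬idle holds: 0, 1, 3, 6, 9.
Check ○(grant ∨ ¬idle) at each: 0→ok, 1→ok, 3→fails, 6→fails, 9→ok.

Violated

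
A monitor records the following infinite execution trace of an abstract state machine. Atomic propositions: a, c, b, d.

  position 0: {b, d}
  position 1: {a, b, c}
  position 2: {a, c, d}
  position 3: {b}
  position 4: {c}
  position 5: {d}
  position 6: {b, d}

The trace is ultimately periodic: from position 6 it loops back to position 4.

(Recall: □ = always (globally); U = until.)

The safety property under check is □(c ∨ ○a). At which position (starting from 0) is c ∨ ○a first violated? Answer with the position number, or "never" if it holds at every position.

3

Check c ∨ ○a at each position in order: 0 ✓, 1 ✓, 2 ✓.
At position 3 the labels are {b} and the next position 4 has {c}, so c ∨ ○a is false there. This is the first violation.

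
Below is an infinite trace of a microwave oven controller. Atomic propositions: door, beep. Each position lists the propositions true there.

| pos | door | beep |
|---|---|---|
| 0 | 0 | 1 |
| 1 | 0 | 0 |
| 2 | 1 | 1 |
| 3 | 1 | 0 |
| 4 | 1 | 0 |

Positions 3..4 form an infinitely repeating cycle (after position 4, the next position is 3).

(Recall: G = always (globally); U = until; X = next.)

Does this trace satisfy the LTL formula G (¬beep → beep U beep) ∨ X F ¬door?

¬beep → beep U beep must hold at every position from 0 onward. It fails at position 1, so G (¬beep → beep U beep) is false.
Positions where ¬beep holds: 1, 3, 4.
Check beep U beep at each: 1→fails, 3→fails, 4→fails.
The position after 0 is 1; F ¬door is true there.
At position 0: G (¬beep → beep U beep) is false; X F ¬door is true; so G (¬beep → beep U beep) ∨ X F ¬door is true.

Yes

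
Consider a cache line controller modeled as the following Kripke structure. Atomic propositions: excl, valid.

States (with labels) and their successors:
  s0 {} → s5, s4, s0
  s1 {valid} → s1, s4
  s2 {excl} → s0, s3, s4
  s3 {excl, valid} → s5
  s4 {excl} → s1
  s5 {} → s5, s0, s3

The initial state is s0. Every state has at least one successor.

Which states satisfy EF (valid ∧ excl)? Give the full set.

{s0, s2, s3, s5}

States satisfying valid ∧ excl: {s3}.
States satisfying EF (valid ∧ excl): {s0, s2, s3, s5}.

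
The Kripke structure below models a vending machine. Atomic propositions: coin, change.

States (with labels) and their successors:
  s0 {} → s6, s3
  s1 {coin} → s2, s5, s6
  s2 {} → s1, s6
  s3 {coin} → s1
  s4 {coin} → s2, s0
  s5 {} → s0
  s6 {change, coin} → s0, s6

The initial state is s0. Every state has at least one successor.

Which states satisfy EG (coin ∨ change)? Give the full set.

States satisfying coin ∨ change: {s1, s3, s4, s6}.
States satisfying EG (coin ∨ change): {s1, s3, s6}.

{s1, s3, s6}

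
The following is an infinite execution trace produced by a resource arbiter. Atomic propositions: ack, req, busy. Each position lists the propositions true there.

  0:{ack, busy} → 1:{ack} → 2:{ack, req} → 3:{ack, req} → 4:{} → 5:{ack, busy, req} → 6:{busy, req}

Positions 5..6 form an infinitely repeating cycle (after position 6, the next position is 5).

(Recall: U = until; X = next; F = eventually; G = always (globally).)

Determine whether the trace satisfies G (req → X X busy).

req → X X busy must hold at every position from 0 onward. It fails at position 2, so G (req → X X busy) is false.
Positions where req holds: 2, 3, 5, 6.
Check X X busy at each: 2→fails, 3→ok, 5→ok, 6→ok.

Violated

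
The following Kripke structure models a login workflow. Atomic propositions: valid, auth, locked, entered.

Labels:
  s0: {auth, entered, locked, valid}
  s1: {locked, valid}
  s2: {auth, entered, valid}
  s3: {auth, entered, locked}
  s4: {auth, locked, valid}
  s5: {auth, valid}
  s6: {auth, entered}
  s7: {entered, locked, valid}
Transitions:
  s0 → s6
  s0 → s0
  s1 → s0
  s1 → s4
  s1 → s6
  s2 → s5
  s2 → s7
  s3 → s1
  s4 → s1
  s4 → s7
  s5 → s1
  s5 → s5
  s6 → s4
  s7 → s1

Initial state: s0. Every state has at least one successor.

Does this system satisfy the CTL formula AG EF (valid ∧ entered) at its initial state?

Satisfied

States satisfying EF (valid ∧ entered): {s0, s1, s2, s3, s4, s5, s6, s7}.
States satisfying AG EF (valid ∧ entered): {s0, s1, s2, s3, s4, s5, s6, s7}.
Every state reachable from s0 satisfies EF (valid ∧ entered).
s0 ∈ Sat(AG EF (valid ∧ entered)).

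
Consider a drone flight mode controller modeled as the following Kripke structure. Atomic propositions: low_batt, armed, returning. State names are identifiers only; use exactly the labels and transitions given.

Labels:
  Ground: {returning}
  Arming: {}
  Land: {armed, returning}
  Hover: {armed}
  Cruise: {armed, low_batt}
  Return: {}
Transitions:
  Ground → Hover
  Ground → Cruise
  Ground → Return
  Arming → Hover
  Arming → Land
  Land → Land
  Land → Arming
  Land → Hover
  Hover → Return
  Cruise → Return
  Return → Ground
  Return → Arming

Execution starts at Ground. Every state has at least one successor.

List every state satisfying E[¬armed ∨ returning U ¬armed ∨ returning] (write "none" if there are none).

States satisfying ¬armed ∨ returning: {Ground, Arming, Land, Return}.
States satisfying E[¬armed ∨ returning U ¬armed ∨ returning]: {Ground, Arming, Land, Return}.

{Ground, Arming, Land, Return}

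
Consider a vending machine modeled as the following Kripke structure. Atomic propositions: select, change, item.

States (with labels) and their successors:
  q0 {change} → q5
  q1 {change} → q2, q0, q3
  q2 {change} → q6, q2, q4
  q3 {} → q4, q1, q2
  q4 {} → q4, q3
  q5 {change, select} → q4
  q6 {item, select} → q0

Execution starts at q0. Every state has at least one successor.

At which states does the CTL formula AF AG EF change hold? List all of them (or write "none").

{q0, q1, q2, q3, q4, q5, q6}

States satisfying AG EF change: {q0, q1, q2, q3, q4, q5, q6}.
States satisfying AF AG EF change: {q0, q1, q2, q3, q4, q5, q6}.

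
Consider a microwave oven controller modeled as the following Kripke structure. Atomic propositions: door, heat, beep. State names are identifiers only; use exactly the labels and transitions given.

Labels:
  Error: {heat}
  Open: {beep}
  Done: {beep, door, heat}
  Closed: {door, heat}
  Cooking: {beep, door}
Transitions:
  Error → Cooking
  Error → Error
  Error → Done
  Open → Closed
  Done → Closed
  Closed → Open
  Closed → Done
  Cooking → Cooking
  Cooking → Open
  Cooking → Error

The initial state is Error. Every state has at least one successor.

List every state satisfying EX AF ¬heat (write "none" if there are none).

{Error, Closed, Cooking}

States satisfying AF ¬heat: {Open, Cooking}.
States satisfying EX AF ¬heat: {Error, Closed, Cooking}.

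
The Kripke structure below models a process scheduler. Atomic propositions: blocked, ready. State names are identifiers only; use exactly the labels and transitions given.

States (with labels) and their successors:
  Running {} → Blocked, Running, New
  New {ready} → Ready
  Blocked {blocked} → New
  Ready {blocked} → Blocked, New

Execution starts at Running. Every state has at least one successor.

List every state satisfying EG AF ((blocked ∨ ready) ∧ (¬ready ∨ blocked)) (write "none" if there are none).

{New, Blocked, Ready}

States satisfying AF ((blocked ∨ ready) ∧ (¬ready ∨ blocked)): {New, Blocked, Ready}.
States satisfying EG AF ((blocked ∨ ready) ∧ (¬ready ∨ blocked)): {New, Blocked, Ready}.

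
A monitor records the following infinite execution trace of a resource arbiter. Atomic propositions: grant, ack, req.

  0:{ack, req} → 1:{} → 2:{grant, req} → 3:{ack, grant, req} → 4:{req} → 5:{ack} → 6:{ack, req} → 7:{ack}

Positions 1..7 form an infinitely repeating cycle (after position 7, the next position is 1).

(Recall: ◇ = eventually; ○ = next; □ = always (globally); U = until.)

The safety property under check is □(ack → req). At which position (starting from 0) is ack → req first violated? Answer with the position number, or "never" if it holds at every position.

Check ack → req at each position in order: 0 ✓, 1 ✓, 2 ✓, 3 ✓, 4 ✓.
At position 5 the labels are {ack}, so ack → req is false there. This is the first violation.

5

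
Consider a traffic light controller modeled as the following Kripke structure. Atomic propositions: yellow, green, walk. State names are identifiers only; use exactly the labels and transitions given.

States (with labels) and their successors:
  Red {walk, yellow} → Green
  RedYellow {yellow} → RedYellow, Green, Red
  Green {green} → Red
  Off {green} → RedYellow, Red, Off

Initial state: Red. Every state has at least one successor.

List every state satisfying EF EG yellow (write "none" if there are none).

States satisfying EG yellow: {RedYellow}.
States satisfying EF EG yellow: {RedYellow, Off}.

{RedYellow, Off}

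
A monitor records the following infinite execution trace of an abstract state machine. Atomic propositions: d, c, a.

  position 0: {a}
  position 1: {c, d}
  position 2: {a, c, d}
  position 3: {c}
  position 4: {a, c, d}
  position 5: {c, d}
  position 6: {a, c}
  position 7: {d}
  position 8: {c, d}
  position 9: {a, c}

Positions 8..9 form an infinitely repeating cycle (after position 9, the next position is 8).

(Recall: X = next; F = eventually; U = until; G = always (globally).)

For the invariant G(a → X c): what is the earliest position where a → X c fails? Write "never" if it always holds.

Check a → X c at each position in order: 0 ✓, 1 ✓, 2 ✓, 3 ✓, 4 ✓, 5 ✓.
At position 6 the labels are {a, c} and the next position 7 has {d}, so a → X c is false there. This is the first violation.

6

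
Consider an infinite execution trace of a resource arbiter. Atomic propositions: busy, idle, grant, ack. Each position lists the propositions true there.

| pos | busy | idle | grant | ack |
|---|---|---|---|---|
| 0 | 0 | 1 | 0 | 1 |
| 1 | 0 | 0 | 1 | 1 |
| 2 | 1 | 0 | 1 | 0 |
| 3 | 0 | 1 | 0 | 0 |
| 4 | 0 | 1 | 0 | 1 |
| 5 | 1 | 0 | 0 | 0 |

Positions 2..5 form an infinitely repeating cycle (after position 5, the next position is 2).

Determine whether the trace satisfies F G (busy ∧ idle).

No

G (busy ∧ idle) is false at every position 0..5, so it never becomes true and F G (busy ∧ idle) fails.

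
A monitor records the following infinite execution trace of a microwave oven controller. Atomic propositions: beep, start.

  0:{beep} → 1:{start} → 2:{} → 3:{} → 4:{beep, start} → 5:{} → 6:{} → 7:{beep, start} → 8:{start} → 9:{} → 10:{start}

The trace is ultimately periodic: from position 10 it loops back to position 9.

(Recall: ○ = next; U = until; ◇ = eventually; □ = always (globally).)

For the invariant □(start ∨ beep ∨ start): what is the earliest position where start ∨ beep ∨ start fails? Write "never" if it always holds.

Check start ∨ beep ∨ start at each position in order: 0 ✓, 1 ✓.
At position 2 the labels are {}, so start ∨ beep ∨ start is false there. This is the first violation.

2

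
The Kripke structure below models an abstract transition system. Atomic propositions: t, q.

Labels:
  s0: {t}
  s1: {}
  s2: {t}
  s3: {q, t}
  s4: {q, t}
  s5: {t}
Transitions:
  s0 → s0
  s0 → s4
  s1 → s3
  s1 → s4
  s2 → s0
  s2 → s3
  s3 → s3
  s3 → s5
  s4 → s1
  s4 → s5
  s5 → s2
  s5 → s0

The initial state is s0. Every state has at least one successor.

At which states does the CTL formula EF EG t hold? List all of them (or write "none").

{s0, s1, s2, s3, s4, s5}

States satisfying EG t: {s0, s2, s3, s4, s5}.
States satisfying EF EG t: {s0, s1, s2, s3, s4, s5}.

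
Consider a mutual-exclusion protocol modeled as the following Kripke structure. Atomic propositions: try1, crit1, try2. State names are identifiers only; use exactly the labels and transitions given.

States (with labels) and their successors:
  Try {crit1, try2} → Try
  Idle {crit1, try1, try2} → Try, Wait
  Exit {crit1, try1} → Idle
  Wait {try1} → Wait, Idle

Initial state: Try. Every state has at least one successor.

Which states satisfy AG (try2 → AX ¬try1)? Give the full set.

{Try}

States satisfying try2 → AX ¬try1: {Try, Exit, Wait}.
States satisfying AG (try2 → AX ¬try1): {Try}.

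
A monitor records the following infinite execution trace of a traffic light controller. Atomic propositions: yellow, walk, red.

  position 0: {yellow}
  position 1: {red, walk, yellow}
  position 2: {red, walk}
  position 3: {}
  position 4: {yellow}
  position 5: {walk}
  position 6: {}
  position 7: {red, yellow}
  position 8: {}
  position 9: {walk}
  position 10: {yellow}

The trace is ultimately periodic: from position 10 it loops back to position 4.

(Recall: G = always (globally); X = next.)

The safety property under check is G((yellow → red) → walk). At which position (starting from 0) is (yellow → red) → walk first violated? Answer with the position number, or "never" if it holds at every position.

Check (yellow → red) → walk at each position in order: 0 ✓, 1 ✓, 2 ✓.
At position 3 the labels are {}, so (yellow → red) → walk is false there. This is the first violation.

3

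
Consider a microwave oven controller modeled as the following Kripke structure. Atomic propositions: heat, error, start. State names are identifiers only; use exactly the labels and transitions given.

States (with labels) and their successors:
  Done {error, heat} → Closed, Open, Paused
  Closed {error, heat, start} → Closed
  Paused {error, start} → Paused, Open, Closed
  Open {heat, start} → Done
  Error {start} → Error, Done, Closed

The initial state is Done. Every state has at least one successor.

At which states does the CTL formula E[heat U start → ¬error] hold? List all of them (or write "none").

States satisfying heat: {Done, Closed, Open}.
States satisfying start → ¬error: {Done, Open, Error}.
States satisfying E[heat U start → ¬error]: {Done, Open, Error}.

{Done, Open, Error}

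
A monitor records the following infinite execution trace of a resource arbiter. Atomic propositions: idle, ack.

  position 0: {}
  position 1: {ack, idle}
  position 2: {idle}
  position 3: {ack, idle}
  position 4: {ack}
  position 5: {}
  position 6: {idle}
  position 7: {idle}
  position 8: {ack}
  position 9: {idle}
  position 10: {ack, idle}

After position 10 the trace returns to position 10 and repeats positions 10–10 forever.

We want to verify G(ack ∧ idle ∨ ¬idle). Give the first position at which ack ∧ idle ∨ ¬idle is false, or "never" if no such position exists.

2

Check ack ∧ idle ∨ ¬idle at each position in order: 0 ✓, 1 ✓.
At position 2 the labels are {idle}, so ack ∧ idle ∨ ¬idle is false there. This is the first violation.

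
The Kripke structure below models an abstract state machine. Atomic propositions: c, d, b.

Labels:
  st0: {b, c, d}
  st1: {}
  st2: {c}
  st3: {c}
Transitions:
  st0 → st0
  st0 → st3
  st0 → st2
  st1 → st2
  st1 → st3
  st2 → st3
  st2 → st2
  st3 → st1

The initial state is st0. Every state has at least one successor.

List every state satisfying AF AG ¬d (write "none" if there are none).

{st1, st2, st3}

States satisfying AG ¬d: {st1, st2, st3}.
States satisfying AF AG ¬d: {st1, st2, st3}.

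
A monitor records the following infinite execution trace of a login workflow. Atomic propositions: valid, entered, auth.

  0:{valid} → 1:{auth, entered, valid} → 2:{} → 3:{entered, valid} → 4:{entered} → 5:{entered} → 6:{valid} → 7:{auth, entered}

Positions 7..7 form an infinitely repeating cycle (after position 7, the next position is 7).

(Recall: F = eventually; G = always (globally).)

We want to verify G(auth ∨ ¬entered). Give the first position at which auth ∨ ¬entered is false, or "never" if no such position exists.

3

Check auth ∨ ¬entered at each position in order: 0 ✓, 1 ✓, 2 ✓.
At position 3 the labels are {entered, valid}, so auth ∨ ¬entered is false there. This is the first violation.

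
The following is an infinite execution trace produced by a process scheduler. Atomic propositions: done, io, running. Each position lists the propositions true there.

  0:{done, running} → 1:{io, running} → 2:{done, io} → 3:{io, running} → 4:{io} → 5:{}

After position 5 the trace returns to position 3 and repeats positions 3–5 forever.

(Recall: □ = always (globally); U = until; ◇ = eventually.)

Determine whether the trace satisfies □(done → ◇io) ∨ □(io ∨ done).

done → ◇io holds at every position 0..5, and those are all positions ever visited, so □(done → ◇io) holds.
Positions where done holds: 0, 2.
Check ◇io at each: 0→ok, 2→ok.
io ∨ done must hold at every position from 0 onward. It fails at position 5, so □(io ∨ done) is false.
At position 0: □(done → ◇io) is true; □(io ∨ done) is false; so □(done → ◇io) ∨ □(io ∨ done) is true.

Holds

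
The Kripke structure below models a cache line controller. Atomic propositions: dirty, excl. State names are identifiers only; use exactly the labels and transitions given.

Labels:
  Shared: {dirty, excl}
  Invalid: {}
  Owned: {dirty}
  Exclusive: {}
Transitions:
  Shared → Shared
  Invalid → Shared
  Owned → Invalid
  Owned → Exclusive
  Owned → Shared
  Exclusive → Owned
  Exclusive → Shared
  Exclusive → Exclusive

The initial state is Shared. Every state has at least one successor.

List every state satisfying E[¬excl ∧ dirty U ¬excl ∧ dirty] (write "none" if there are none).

{Owned}

States satisfying ¬excl ∧ dirty: {Owned}.
States satisfying E[¬excl ∧ dirty U ¬excl ∧ dirty]: {Owned}.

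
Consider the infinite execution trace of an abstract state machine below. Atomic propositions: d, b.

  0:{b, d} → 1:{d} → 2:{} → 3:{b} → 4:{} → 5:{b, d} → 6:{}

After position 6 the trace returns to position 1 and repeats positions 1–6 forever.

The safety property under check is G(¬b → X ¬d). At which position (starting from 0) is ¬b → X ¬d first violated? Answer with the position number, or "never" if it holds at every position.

Check ¬b → X ¬d at each position in order: 0 ✓, 1 ✓, 2 ✓, 3 ✓.
At position 4 the labels are {} and the next position 5 has {b, d}, so ¬b → X ¬d is false there. This is the first violation.

4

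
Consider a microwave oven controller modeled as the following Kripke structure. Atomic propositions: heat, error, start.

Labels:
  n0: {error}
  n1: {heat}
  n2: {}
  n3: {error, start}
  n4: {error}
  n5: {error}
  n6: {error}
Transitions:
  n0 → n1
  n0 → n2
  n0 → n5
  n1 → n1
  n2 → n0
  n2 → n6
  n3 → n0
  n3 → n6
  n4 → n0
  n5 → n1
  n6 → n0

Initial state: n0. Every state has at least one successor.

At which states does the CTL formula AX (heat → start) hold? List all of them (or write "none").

States satisfying heat → start: {n0, n2, n3, n4, n5, n6}.
States satisfying AX (heat → start): {n2, n3, n4, n6}.

{n2, n3, n4, n6}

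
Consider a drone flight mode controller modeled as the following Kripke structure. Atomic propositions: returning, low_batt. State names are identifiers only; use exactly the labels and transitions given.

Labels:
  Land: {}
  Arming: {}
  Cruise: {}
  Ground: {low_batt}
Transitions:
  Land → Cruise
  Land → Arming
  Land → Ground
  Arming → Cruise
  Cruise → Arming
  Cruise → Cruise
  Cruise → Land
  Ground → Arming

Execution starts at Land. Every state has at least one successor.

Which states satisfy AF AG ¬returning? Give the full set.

{Land, Arming, Cruise, Ground}

States satisfying AG ¬returning: {Land, Arming, Cruise, Ground}.
States satisfying AF AG ¬returning: {Land, Arming, Cruise, Ground}.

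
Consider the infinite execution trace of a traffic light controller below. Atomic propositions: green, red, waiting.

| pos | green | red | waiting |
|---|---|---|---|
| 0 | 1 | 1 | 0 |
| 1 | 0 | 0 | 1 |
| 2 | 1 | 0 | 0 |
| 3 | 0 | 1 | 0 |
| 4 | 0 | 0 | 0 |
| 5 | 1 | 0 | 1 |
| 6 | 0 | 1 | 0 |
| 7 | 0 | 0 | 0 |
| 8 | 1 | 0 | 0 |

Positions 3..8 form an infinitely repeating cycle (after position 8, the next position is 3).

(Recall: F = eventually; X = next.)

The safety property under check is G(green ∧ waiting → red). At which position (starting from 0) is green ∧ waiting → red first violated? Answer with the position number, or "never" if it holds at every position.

5

Check green ∧ waiting → red at each position in order: 0 ✓, 1 ✓, 2 ✓, 3 ✓, 4 ✓.
At position 5 the labels are {green, waiting}, so green ∧ waiting → red is false there. This is the first violation.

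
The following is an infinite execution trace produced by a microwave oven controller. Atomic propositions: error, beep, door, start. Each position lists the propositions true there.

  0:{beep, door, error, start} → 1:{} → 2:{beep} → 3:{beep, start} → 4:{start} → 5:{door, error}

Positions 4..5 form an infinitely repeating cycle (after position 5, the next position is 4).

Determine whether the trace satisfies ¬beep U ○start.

Walking from position 0: at position 0, ○start has not yet held and ¬beep fails, so ¬beep U ○start is false.

No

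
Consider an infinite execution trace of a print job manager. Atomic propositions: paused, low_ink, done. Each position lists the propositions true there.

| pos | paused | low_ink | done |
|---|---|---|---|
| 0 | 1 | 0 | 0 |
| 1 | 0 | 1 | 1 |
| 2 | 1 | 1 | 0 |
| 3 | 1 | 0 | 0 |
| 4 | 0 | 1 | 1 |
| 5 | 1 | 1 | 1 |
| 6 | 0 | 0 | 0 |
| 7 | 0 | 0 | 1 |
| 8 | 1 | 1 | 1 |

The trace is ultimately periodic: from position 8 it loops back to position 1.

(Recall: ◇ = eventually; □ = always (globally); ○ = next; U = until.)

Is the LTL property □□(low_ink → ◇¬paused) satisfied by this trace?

Satisfied

□(low_ink → ◇¬paused) holds at every position 0..8, and those are all positions ever visited, so □□(low_ink → ◇¬paused) holds.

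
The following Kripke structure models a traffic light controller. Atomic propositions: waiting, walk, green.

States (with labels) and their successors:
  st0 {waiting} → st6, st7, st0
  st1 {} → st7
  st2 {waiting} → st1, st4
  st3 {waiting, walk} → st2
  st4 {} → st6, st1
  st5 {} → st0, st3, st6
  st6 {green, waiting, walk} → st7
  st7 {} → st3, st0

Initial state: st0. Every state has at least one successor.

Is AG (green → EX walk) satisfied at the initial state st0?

States satisfying green → EX walk: {st0, st1, st2, st3, st4, st5, st7}.
States satisfying AG (green → EX walk): ∅.
st6 is reachable from st0 and violates green → EX walk, so AG fails at st0.
st0 ∉ Sat(AG (green → EX walk)).

Does not hold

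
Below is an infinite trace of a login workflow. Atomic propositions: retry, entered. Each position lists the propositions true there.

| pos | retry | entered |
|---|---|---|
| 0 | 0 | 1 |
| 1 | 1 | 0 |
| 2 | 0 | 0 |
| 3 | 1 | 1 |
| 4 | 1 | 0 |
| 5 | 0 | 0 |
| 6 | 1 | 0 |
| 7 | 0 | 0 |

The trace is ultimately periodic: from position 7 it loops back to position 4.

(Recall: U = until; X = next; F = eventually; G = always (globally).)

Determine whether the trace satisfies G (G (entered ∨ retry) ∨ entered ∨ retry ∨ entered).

G (entered ∨ retry) ∨ entered ∨ retry ∨ entered must hold at every position from 0 onward. It fails at position 2, so G (G (entered ∨ retry) ∨ entered ∨ retry ∨ entered) is false.

Does not hold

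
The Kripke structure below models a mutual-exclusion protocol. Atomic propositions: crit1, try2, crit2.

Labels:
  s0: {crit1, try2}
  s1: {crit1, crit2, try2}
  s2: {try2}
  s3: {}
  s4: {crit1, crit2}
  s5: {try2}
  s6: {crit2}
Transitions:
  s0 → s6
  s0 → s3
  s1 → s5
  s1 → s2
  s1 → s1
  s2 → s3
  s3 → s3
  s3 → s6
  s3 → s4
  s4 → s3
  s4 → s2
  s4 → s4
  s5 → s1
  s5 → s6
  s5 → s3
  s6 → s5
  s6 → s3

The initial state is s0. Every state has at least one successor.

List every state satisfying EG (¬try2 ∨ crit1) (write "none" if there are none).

{s0, s1, s3, s4, s6}

States satisfying ¬try2 ∨ crit1: {s0, s1, s3, s4, s6}.
States satisfying EG (¬try2 ∨ crit1): {s0, s1, s3, s4, s6}.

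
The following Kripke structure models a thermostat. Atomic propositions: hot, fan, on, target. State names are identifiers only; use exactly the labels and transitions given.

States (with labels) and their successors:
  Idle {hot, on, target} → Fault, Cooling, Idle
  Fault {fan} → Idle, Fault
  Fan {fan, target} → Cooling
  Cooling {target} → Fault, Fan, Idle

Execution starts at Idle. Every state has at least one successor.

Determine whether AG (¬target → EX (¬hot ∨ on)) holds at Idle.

States satisfying ¬target → EX (¬hot ∨ on): {Idle, Fault, Fan, Cooling}.
States satisfying AG (¬target → EX (¬hot ∨ on)): {Idle, Fault, Fan, Cooling}.
Every state reachable from Idle satisfies ¬target → EX (¬hot ∨ on).
Idle ∈ Sat(AG (¬target → EX (¬hot ∨ on))).

Satisfied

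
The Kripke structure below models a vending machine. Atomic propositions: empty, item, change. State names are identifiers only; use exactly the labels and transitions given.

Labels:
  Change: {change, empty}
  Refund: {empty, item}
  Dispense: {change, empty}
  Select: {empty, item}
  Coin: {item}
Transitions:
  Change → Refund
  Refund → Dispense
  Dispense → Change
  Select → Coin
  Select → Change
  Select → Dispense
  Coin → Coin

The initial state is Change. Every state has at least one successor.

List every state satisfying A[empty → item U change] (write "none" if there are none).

States satisfying empty → item: {Refund, Select, Coin}.
States satisfying change: {Change, Dispense}.
States satisfying A[empty → item U change]: {Change, Refund, Dispense}.

{Change, Refund, Dispense}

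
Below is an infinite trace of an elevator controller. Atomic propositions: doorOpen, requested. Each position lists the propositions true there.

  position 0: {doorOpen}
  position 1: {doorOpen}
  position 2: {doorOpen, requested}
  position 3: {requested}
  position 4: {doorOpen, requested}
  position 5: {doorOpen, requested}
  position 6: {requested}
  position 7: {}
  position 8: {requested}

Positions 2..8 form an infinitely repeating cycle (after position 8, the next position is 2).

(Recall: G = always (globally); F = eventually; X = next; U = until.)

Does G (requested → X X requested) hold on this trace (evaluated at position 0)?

requested → X X requested must hold at every position from 0 onward. It fails at position 5, so G (requested → X X requested) is false.
Positions where requested holds: 2, 3, 4, 5, 6, 8.
Check X X requested at each: 2→ok, 3→ok, 4→ok, 5→fails, 6→ok, 8→ok.

Does not hold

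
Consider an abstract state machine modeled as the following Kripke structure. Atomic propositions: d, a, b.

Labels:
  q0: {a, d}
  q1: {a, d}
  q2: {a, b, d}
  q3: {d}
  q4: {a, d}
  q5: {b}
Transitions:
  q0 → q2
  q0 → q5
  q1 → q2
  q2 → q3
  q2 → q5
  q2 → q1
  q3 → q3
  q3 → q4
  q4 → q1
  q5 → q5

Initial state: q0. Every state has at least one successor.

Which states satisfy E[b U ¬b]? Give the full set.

{q0, q1, q2, q3, q4}

States satisfying b: {q2, q5}.
States satisfying ¬b: {q0, q1, q3, q4}.
States satisfying E[b U ¬b]: {q0, q1, q2, q3, q4}.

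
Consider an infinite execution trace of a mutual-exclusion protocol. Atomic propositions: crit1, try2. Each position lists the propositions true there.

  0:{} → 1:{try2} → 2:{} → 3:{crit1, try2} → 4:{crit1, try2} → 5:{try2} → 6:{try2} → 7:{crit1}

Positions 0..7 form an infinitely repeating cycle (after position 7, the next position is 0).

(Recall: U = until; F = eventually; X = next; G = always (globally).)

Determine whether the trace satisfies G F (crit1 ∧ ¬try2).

F (crit1 ∧ ¬try2) holds at every position 0..7, and those are all positions ever visited, so G F (crit1 ∧ ¬try2) holds.

Holds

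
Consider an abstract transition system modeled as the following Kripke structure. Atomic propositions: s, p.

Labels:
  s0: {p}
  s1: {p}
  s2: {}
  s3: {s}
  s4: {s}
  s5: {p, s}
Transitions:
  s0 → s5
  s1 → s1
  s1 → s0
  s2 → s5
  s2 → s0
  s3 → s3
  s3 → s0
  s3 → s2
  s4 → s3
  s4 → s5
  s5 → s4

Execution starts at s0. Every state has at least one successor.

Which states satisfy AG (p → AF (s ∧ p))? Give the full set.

{s0, s2, s3, s4, s5}

States satisfying p → AF (s ∧ p): {s0, s2, s3, s4, s5}.
States satisfying AG (p → AF (s ∧ p)): {s0, s2, s3, s4, s5}.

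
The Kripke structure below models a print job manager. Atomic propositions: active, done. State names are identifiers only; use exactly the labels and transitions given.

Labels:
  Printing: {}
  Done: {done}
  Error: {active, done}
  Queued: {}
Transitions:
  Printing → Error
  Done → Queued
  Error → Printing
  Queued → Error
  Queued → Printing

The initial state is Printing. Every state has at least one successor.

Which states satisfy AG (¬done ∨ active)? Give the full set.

{Printing, Error, Queued}

States satisfying ¬done ∨ active: {Printing, Error, Queued}.
States satisfying AG (¬done ∨ active): {Printing, Error, Queued}.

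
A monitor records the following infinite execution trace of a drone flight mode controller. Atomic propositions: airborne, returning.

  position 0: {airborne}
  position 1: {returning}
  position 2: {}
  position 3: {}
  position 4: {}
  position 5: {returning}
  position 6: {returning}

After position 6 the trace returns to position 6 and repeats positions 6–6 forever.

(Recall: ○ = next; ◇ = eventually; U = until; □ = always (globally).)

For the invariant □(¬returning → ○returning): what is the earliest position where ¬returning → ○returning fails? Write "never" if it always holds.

Check ¬returning → ○returning at each position in order: 0 ✓, 1 ✓.
At position 2 the labels are {} and the next position 3 has {}, so ¬returning → ○returning is false there. This is the first violation.

2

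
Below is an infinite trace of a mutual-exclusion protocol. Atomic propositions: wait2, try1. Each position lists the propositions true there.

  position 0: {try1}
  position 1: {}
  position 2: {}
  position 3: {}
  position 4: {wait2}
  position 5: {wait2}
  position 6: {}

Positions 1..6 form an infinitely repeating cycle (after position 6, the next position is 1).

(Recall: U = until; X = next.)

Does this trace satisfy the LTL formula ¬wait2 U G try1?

No

Walking from position 0: at position 4, G try1 has not yet held and ¬wait2 fails, so ¬wait2 U G try1 is false.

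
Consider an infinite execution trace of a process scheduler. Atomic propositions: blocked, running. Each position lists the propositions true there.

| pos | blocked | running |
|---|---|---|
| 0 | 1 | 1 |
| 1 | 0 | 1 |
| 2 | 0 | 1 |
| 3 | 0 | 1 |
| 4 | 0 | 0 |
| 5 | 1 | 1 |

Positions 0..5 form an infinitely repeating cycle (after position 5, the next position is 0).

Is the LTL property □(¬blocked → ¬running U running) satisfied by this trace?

Yes

¬blocked → ¬running U running holds at every position 0..5, and those are all positions ever visited, so □(¬blocked → ¬running U running) holds.
Positions where ¬blocked holds: 1, 2, 3, 4.
Check ¬running U running at each: 1→ok, 2→ok, 3→ok, 4→ok.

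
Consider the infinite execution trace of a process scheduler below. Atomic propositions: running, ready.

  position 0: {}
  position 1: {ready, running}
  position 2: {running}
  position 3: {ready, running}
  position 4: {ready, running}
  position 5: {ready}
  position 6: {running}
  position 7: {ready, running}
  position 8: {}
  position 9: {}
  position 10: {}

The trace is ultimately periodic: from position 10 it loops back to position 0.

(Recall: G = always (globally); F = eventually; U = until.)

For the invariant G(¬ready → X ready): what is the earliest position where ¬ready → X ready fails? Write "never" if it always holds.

8

Check ¬ready → X ready at each position in order: 0 ✓, 1 ✓, 2 ✓, 3 ✓, 4 ✓, 5 ✓, 6 ✓, 7 ✓.
At position 8 the labels are {} and the next position 9 has {}, so ¬ready → X ready is false there. This is the first violation.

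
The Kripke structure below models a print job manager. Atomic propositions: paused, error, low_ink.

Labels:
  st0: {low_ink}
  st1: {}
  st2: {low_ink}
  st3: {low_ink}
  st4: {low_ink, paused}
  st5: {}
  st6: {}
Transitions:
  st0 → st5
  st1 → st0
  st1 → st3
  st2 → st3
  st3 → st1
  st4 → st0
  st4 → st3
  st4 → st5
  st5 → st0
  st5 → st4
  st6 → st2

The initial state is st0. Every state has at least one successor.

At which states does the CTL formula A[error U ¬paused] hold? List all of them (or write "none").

{st0, st1, st2, st3, st5, st6}

States satisfying error: ∅.
States satisfying ¬paused: {st0, st1, st2, st3, st5, st6}.
States satisfying A[error U ¬paused]: {st0, st1, st2, st3, st5, st6}.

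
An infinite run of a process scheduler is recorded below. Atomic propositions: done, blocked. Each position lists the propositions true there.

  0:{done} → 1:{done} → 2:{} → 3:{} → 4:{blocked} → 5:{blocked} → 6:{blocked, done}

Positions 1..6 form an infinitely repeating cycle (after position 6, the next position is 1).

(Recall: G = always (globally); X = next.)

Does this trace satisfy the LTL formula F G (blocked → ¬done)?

G (blocked → ¬done) is false at every position 0..6, so it never becomes true and F G (blocked → ¬done) fails.

Does not hold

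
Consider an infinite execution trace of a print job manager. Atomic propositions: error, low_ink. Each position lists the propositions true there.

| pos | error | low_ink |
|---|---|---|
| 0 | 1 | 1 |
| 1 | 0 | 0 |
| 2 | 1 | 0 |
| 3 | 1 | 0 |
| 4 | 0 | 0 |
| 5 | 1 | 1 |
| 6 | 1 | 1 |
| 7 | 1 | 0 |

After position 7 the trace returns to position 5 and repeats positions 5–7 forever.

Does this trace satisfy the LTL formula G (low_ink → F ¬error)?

Does not hold

low_ink → F ¬error must hold at every position from 0 onward. It fails at position 5, so G (low_ink → F ¬error) is false.
Positions where low_ink holds: 0, 5, 6.
Check F ¬error at each: 0→ok, 5→fails, 6→fails.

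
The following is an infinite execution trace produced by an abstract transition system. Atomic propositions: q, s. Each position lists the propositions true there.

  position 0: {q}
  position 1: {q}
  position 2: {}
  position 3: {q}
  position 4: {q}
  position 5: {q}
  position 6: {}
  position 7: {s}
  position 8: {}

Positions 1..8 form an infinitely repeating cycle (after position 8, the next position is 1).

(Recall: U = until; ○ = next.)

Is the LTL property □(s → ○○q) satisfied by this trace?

Yes

s → ○○q holds at every position 0..8, and those are all positions ever visited, so □(s → ○○q) holds.
Positions where s holds: 7.
Check ○○q at each: 7→ok.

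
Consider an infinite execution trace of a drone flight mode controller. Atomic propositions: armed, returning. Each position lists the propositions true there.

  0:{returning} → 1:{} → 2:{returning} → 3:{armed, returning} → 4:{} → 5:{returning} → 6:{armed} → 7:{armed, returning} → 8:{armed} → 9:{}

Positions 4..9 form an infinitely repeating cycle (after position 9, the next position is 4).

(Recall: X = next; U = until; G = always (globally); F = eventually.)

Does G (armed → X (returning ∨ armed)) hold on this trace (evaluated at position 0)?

armed → X (returning ∨ armed) must hold at every position from 0 onward. It fails at position 3, so G (armed → X (returning ∨ armed)) is false.
Positions where armed holds: 3, 6, 7, 8.
Check X (returning ∨ armed) at each: 3→fails, 6→ok, 7→ok, 8→fails.

No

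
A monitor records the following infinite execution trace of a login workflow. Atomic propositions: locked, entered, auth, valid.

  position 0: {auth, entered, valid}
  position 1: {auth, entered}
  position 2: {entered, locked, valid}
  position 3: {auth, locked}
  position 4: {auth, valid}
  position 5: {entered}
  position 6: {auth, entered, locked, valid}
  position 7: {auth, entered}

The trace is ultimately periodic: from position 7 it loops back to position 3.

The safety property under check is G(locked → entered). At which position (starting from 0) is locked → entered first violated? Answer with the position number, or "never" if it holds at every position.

3

Check locked → entered at each position in order: 0 ✓, 1 ✓, 2 ✓.
At position 3 the labels are {auth, locked}, so locked → entered is false there. This is the first violation.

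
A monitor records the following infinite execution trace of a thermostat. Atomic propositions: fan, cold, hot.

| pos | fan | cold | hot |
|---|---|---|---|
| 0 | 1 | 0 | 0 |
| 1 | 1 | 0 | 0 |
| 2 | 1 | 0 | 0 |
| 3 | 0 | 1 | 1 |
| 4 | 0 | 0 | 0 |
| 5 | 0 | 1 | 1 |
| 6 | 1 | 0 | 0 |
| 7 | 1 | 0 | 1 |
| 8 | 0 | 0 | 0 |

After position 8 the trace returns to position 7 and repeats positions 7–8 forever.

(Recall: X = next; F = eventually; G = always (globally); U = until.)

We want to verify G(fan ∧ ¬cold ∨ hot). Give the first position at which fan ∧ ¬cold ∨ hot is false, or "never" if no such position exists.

4

Check fan ∧ ¬cold ∨ hot at each position in order: 0 ✓, 1 ✓, 2 ✓, 3 ✓.
At position 4 the labels are {}, so fan ∧ ¬cold ∨ hot is false there. This is the first violation.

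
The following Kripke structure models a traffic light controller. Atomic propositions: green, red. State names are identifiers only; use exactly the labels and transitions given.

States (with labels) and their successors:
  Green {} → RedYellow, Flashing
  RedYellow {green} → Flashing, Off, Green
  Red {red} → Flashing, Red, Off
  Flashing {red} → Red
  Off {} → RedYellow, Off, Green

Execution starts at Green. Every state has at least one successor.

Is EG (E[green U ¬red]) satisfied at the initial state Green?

Satisfied

States satisfying E[green U ¬red]: {Green, RedYellow, Off}.
States satisfying EG (E[green U ¬red]): {Green, RedYellow, Off}.
Green ∈ Sat(EG (E[green U ¬red])).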